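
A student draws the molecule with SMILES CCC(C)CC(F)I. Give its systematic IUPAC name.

The longest continuous carbon chain has 5 atoms, so the parent hydride is pentane.
The numbering direction is chosen so that the substituent locant set {1,1,3} is lower than {3,5,5} at the first point of difference.
That gives a fluoro group at C-1; an iodo group at C-1; a methyl group at C-3.
The substituents are ordered alphabetically, ignoring any di-/tri- multipliers.
Putting it together: 1-fluoro-1-iodo-3-methylpentane.

1-fluoro-1-iodo-3-methylpentane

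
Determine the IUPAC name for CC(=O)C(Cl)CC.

Counting along the main chain through the carbonyl gives 5 carbons: the parent is pentane.
The highest-priority functional group is a ketone (C=O on an internal carbon), so the name ends in -one.
Choose the numbering such that numbering from this end puts the carbonyl group at C-2 rather than C-4.
With this numbering: the carbonyl at C-2; a chloro group at C-3.
Putting it together: 3-chloropentan-2-one.

3-chloropentan-2-one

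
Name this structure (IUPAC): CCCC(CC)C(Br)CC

3-bromo-4-ethylheptane

The longest carbon chain is 7 atoms: the parent is heptane.
The numbering direction is chosen so that the substituent locant set {3,4} is lower than {4,5} at the first point of difference.
This places a bromo group at C-3; an ethyl group at C-4.
Substituent prefixes are cited in alphabetical order (multiplying prefixes like di-/tri- are ignored for ordering).
Putting it together: 3-bromo-4-ethylheptane.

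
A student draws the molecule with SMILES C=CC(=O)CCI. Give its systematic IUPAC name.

The longest carbon chain that includes the carbonyl and the multiple bond has 5 carbons, so the parent hydride is pentane.
A ketone (C=O on an internal carbon) is the principal characteristic group, giving the suffix -one.
The chain contains a C=C double bond, so the unsaturation ending is -ene.
Choose the numbering such that numbering from this end puts the double bond at C-1 rather than C-4.
This places the carbonyl at C-3; the double bond between C-1 and C-2; an iodo group at C-5.
The name is 5-iodopent-1-en-3-one.

5-iodopent-1-en-3-one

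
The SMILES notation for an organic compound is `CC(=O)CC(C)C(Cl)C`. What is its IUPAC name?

The longest carbon chain that includes the carbonyl has 6 carbons, so the parent hydride is hexane.
The principal characteristic group is a ketone (C=O on an internal carbon), named with the suffix -one.
The numbering direction is chosen so that numbering from this end puts the carbonyl group at C-2 rather than C-5.
That gives the carbonyl at C-2; a chloro group at C-5; a methyl group at C-4.
Prefixes are listed alphabetically: chloro, methyl.
Putting it together: 5-chloro-4-methylhexan-2-one.

5-chloro-4-methylhexan-2-one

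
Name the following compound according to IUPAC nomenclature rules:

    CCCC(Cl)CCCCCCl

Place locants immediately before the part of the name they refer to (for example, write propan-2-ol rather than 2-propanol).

1,6-dichlorononane

The longest carbon chain is 9 atoms: the parent is nonane.
Choose the numbering such that the substituent locant set {1,6} is lower than {4,9} at the first point of difference.
This places chloro groups at C-1 and C-6.
Assembling the pieces gives 1,6-dichlorononane.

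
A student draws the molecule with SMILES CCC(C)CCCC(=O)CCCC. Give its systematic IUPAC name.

9-methylundecan-5-one

Counting along the main chain through the carbonyl gives 11 carbons: the parent is undecane.
The highest-priority functional group is a ketone (C=O on an internal carbon), so the name ends in -one.
The numbering direction is chosen so that numbering from this end puts the carbonyl group at C-5 rather than C-7.
That gives the carbonyl at C-5; a methyl group at C-9.
The name is 9-methylundecan-5-one.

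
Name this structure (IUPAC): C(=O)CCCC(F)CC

5-fluoroheptanal

Counting along the main chain through the –CHO group gives 7 carbons: the parent is heptane.
The principal characteristic group is an aldehyde (terminal –CHO), named with the suffix -al.
The numbering direction is chosen so that the aldehyde carbon is C-1 by definition.
With this numbering: a fluoro group at C-5.
Assembling the pieces gives 5-fluoroheptanal.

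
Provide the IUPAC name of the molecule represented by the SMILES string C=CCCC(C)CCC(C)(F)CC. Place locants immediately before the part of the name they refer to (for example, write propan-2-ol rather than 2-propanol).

The longest chain bearing the multiple bond is 10 carbons long (decane).
There is one C=C double bond, indicated by the ending -ene.
Choose the numbering such that numbering from this end puts the double bond at C-1 rather than C-9.
With this numbering: the double bond between C-1 and C-2; a fluoro group at C-8; methyl groups at C-5 and C-8.
Prefixes are listed alphabetically: fluoro, methyl.
The name is 8-fluoro-5,8-dimethyldec-1-ene.

8-fluoro-5,8-dimethyldec-1-ene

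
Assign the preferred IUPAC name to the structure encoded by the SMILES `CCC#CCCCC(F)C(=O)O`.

2-fluoronon-6-ynoic acid

The longest chain bearing the –COOH group and the multiple bond is 9 carbons long (nonane).
The principal characteristic group is a carboxylic acid (terminal –COOH), named with the suffix -oic acid.
A C≡C triple bond in the chain gives the infix -yne-.
Number the chain so that the carboxylic acid carbon is C-1 by definition.
That gives the triple bond between C-6 and C-7; a fluoro group at C-2.
Assembling the pieces gives 2-fluoronon-6-ynoic acid.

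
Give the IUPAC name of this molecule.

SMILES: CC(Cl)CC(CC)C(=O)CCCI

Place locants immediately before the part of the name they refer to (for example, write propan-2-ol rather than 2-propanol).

7-chloro-5-ethyl-1-iodooctan-4-one

Counting along the main chain through the carbonyl gives 8 carbons: the parent is octane.
The principal characteristic group is a ketone (C=O on an internal carbon), named with the suffix -one.
The numbering direction is chosen so that numbering from this end puts the carbonyl group at C-4 rather than C-5.
With this numbering: the carbonyl at C-4; a chloro group at C-7; an ethyl group at C-5; an iodo group at C-1.
Prefixes are listed alphabetically: chloro, ethyl, iodo.
The name is 7-chloro-5-ethyl-1-iodooctan-4-one.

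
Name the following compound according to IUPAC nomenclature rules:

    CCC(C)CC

3-methylpentane

The longest continuous carbon chain has 5 atoms, so the parent hydride is pentane.
Numbering from either end gives identical locants here.
With this numbering: a methyl group at C-3.
Putting it together: 3-methylpentane.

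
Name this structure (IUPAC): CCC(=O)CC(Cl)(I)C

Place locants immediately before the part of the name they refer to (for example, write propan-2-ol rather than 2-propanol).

5-chloro-5-iodohexan-3-one

The longest carbon chain that includes the carbonyl has 6 carbons, so the parent hydride is hexane.
The principal characteristic group is a ketone (C=O on an internal carbon), named with the suffix -one.
The numbering direction is chosen so that numbering from this end puts the carbonyl group at C-3 rather than C-4.
This places the carbonyl at C-3; a chloro group at C-5; an iodo group at C-5.
Prefixes are listed alphabetically: chloro, iodo.
The name is 5-chloro-5-iodohexan-3-one.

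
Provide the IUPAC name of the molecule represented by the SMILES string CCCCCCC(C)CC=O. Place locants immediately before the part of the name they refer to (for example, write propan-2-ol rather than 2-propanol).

The longest carbon chain that includes the –CHO group has 9 carbons, so the parent hydride is nonane.
The principal characteristic group is an aldehyde (terminal –CHO), named with the suffix -al.
Number the chain so that the aldehyde carbon is C-1 by definition.
That gives a methyl group at C-3.
The name is 3-methylnonanal.

3-methylnonanal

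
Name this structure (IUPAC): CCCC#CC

hex-2-yne

Counting along the main chain through the multiple bond gives 6 carbons: the parent is hexane.
There is one C≡C triple bond, indicated by the ending -yne.
Number the chain so that numbering from this end puts the triple bond at C-2 rather than C-4.
With this numbering: the triple bond between C-2 and C-3.
Putting it together: hex-2-yne.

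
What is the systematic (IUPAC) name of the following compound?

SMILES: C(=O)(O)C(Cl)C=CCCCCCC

Counting along the main chain through the –COOH group and the multiple bond gives 10 carbons: the parent is decane.
The highest-priority functional group is a carboxylic acid (terminal –COOH), so the name ends in -oic acid.
There is one C=C double bond, indicated by the ending -ene.
Choose the numbering such that the carboxylic acid carbon is C-1 by definition.
That gives the double bond between C-3 and C-4; a chloro group at C-2.
Putting it together: 2-chlorodec-3-enoic acid.

2-chlorodec-3-enoic acid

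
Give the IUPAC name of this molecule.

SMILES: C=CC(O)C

but-3-en-2-ol

Counting along the main chain through the –OH group and the multiple bond gives 4 carbons: the parent is butane.
The highest-priority functional group is an alcohol (–OH), so the name ends in -ol.
There is one C=C double bond, indicated by the ending -ene.
Choose the numbering such that numbering from this end puts the hydroxyl group at C-2 rather than C-3.
That gives the hydroxyl at C-2; the double bond between C-3 and C-4.
The name is but-3-en-2-ol.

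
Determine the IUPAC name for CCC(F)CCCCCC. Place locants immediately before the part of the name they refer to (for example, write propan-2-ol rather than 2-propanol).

3-fluorononane

The longest carbon chain is 9 atoms: the parent is nonane.
The numbering direction is chosen so that the substituent locant set {3} is lower than {7} at the first point of difference.
That gives a fluoro group at C-3.
Putting it together: 3-fluorononane.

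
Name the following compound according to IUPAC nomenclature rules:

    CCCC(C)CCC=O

4-methylheptanal

Counting along the main chain through the –CHO group gives 7 carbons: the parent is heptane.
The highest-priority functional group is an aldehyde (terminal –CHO), so the name ends in -al.
Number the chain so that the aldehyde carbon is C-1 by definition.
With this numbering: a methyl group at C-4.
Putting it together: 4-methylheptanal.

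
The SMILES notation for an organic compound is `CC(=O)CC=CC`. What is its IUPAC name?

hex-4-en-2-one

The longest chain bearing the carbonyl and the multiple bond is 6 carbons long (hexane).
A ketone (C=O on an internal carbon) is the principal characteristic group, giving the suffix -one.
The chain contains a C=C double bond, so the unsaturation ending is -ene.
Number the chain so that numbering from this end puts the carbonyl group at C-2 rather than C-5.
That gives the carbonyl at C-2; the double bond between C-4 and C-5.
The name is hex-4-en-2-one.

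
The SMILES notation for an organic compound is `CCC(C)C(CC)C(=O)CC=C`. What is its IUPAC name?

The longest carbon chain that includes the carbonyl and the multiple bond has 8 carbons, so the parent hydride is octane.
The principal characteristic group is a ketone (C=O on an internal carbon), named with the suffix -one.
A C=C double bond in the chain gives the infix -ene-.
Choose the numbering such that numbering from this end puts the carbonyl group at C-4 rather than C-5.
With this numbering: the carbonyl at C-4; the double bond between C-1 and C-2; an ethyl group at C-5; a methyl group at C-6.
Substituent prefixes are cited in alphabetical order (multiplying prefixes like di-/tri- are ignored for ordering).
Putting it together: 5-ethyl-6-methyloct-1-en-4-one.

5-ethyl-6-methyloct-1-en-4-one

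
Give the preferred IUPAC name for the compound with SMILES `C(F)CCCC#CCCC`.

Counting along the main chain through the multiple bond gives 9 carbons: the parent is nonane.
The chain contains a C≡C triple bond, so the unsaturation ending is -yne.
The numbering direction is chosen so that numbering from this end puts the triple bond at C-4 rather than C-5.
This places the triple bond between C-4 and C-5; a fluoro group at C-9.
Assembling the pieces gives 9-fluoronon-4-yne.

9-fluoronon-4-yne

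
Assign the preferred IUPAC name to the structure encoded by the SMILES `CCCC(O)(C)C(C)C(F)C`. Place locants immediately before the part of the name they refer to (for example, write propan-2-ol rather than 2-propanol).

Counting along the main chain through the –OH group gives 7 carbons: the parent is heptane.
An alcohol (–OH) is the principal characteristic group, giving the suffix -ol.
Number the chain so that the substituent locant set {2,3,4} is lower than {4,5,6} at the first point of difference.
With this numbering: the hydroxyl at C-4; a fluoro group at C-2; methyl groups at C-3 and C-4.
The substituents are ordered alphabetically, ignoring any di-/tri- multipliers.
Putting it together: 2-fluoro-3,4-dimethylheptan-4-ol.

2-fluoro-3,4-dimethylheptan-4-ol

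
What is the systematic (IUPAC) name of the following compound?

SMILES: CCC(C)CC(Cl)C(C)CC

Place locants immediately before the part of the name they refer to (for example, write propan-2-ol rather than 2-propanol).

4-chloro-3,6-dimethyloctane

The longest carbon chain is 8 atoms: the parent is octane.
The numbering direction is chosen so that the substituent locant set {3,4,6} is lower than {3,5,6} at the first point of difference.
That gives a chloro group at C-4; methyl groups at C-3 and C-6.
Substituent prefixes are cited in alphabetical order (multiplying prefixes like di-/tri- are ignored for ordering).
The name is 4-chloro-3,6-dimethyloctane.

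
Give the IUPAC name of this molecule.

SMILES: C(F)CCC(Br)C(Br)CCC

4,5-dibromo-1-fluorooctane

The longest continuous carbon chain has 8 atoms, so the parent hydride is octane.
Number the chain so that the substituent locant set {1,4,5} is lower than {4,5,8} at the first point of difference.
That gives bromo groups at C-4 and C-5; a fluoro group at C-1.
Prefixes are listed alphabetically: bromo, fluoro.
The name is 4,5-dibromo-1-fluorooctane.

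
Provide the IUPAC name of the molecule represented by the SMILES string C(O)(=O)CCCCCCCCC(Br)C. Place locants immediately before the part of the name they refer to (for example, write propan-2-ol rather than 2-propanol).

10-bromoundecanoic acid

The longest carbon chain that includes the –COOH group has 11 carbons, so the parent hydride is undecane.
The highest-priority functional group is a carboxylic acid (terminal –COOH), so the name ends in -oic acid.
Number the chain so that the carboxylic acid carbon is C-1 by definition.
With this numbering: a bromo group at C-10.
The name is 10-bromoundecanoic acid.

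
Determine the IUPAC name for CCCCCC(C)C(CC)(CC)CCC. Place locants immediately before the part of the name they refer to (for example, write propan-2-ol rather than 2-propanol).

4,4-diethyl-5-methyldecane

The parent chain contains 10 carbons (decane).
Choose the numbering such that the substituent locant set {4,4,5} is lower than {6,7,7} at the first point of difference.
That gives two ethyl groups at C-4; a methyl group at C-5.
Substituent prefixes are cited in alphabetical order (multiplying prefixes like di-/tri- are ignored for ordering).
Assembling the pieces gives 4,4-diethyl-5-methyldecane.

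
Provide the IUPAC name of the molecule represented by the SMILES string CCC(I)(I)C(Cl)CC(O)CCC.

6-chloro-7,7-diiodononan-4-ol

The longest carbon chain that includes the –OH group has 9 carbons, so the parent hydride is nonane.
An alcohol (–OH) is the principal characteristic group, giving the suffix -ol.
Number the chain so that numbering from this end puts the hydroxyl group at C-4 rather than C-6.
That gives the hydroxyl at C-4; a chloro group at C-6; two iodo groups at C-7.
The substituents are ordered alphabetically, ignoring any di-/tri- multipliers.
Assembling the pieces gives 6-chloro-7,7-diiodononan-4-ol.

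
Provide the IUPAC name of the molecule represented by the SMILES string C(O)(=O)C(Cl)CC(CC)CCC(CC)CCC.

2-chloro-4,7-diethyldecanoic acid

Counting along the main chain through the –COOH group gives 10 carbons: the parent is decane.
The highest-priority functional group is a carboxylic acid (terminal –COOH), so the name ends in -oic acid.
Number the chain so that the carboxylic acid carbon is C-1 by definition.
That gives a chloro group at C-2; ethyl groups at C-4 and C-7.
Prefixes are listed alphabetically: chloro, ethyl.
Putting it together: 2-chloro-4,7-diethyldecanoic acid.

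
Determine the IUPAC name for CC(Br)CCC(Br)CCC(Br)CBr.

1,2,5,8-tetrabromononane

The longest continuous carbon chain has 9 atoms, so the parent hydride is nonane.
Number the chain so that the substituent locant set {1,2,5,8} is lower than {2,5,8,9} at the first point of difference.
This places bromo groups at C-1 and C-2 and C-5 and C-8.
Putting it together: 1,2,5,8-tetrabromononane.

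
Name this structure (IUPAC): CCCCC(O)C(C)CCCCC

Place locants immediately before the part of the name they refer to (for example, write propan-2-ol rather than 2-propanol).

Counting along the main chain through the –OH group gives 11 carbons: the parent is undecane.
The principal characteristic group is an alcohol (–OH), named with the suffix -ol.
Number the chain so that numbering from this end puts the hydroxyl group at C-5 rather than C-7.
With this numbering: the hydroxyl at C-5; a methyl group at C-6.
Assembling the pieces gives 6-methylundecan-5-ol.

6-methylundecan-5-ol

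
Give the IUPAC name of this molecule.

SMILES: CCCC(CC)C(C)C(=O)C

The longest carbon chain that includes the carbonyl has 7 carbons, so the parent hydride is heptane.
The principal characteristic group is a ketone (C=O on an internal carbon), named with the suffix -one.
Number the chain so that numbering from this end puts the carbonyl group at C-2 rather than C-6.
With this numbering: the carbonyl at C-2; an ethyl group at C-4; a methyl group at C-3.
The substituents are ordered alphabetically, ignoring any di-/tri- multipliers.
The name is 4-ethyl-3-methylheptan-2-one.

4-ethyl-3-methylheptan-2-one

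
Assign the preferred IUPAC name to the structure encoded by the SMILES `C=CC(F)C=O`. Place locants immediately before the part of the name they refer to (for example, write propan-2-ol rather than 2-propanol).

2-fluorobut-3-enal

Counting along the main chain through the –CHO group and the multiple bond gives 4 carbons: the parent is butane.
An aldehyde (terminal –CHO) is the principal characteristic group, giving the suffix -al.
The chain contains a C=C double bond, so the unsaturation ending is -ene.
Choose the numbering such that the aldehyde carbon is C-1 by definition.
This places the double bond between C-3 and C-4; a fluoro group at C-2.
The name is 2-fluorobut-3-enal.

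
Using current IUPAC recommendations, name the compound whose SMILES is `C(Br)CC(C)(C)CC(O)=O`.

Counting along the main chain through the –COOH group gives 5 carbons: the parent is pentane.
The highest-priority functional group is a carboxylic acid (terminal –COOH), so the name ends in -oic acid.
The numbering direction is chosen so that the carboxylic acid carbon is C-1 by definition.
With this numbering: a bromo group at C-5; two methyl groups at C-3.
Substituent prefixes are cited in alphabetical order (multiplying prefixes like di-/tri- are ignored for ordering).
Putting it together: 5-bromo-3,3-dimethylpentanoic acid.

5-bromo-3,3-dimethylpentanoic acid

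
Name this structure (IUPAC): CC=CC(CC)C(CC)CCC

4,5-diethyloct-2-ene

Counting along the main chain through the multiple bond gives 8 carbons: the parent is octane.
There is one C=C double bond, indicated by the ending -ene.
Choose the numbering such that numbering from this end puts the double bond at C-2 rather than C-6.
This places the double bond between C-2 and C-3; ethyl groups at C-4 and C-5.
Putting it together: 4,5-diethyloct-2-ene.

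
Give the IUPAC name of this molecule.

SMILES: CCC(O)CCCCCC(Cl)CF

Counting along the main chain through the –OH group gives 10 carbons: the parent is decane.
An alcohol (–OH) is the principal characteristic group, giving the suffix -ol.
Number the chain so that numbering from this end puts the hydroxyl group at C-3 rather than C-8.
This places the hydroxyl at C-3; a chloro group at C-9; a fluoro group at C-10.
The substituents are ordered alphabetically, ignoring any di-/tri- multipliers.
The name is 9-chloro-10-fluorodecan-3-ol.

9-chloro-10-fluorodecan-3-ol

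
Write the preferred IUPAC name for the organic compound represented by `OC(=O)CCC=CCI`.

Counting along the main chain through the –COOH group and the multiple bond gives 6 carbons: the parent is hexane.
The highest-priority functional group is a carboxylic acid (terminal –COOH), so the name ends in -oic acid.
A C=C double bond in the chain gives the infix -ene-.
Number the chain so that the carboxylic acid carbon is C-1 by definition.
With this numbering: the double bond between C-4 and C-5; an iodo group at C-6.
Putting it together: 6-iodohex-4-enoic acid.

6-iodohex-4-enoic acid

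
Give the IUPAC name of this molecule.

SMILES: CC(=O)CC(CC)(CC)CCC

The longest carbon chain that includes the carbonyl has 7 carbons, so the parent hydride is heptane.
The principal characteristic group is a ketone (C=O on an internal carbon), named with the suffix -one.
Choose the numbering such that numbering from this end puts the carbonyl group at C-2 rather than C-6.
With this numbering: the carbonyl at C-2; two ethyl groups at C-4.
Assembling the pieces gives 4,4-diethylheptan-2-one.

4,4-diethylheptan-2-one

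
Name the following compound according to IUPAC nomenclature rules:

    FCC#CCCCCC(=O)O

8-fluorooct-6-ynoic acid

The longest chain bearing the –COOH group and the multiple bond is 8 carbons long (octane).
A carboxylic acid (terminal –COOH) is the principal characteristic group, giving the suffix -oic acid.
There is one C≡C triple bond, indicated by the ending -yne.
The numbering direction is chosen so that the carboxylic acid carbon is C-1 by definition.
With this numbering: the triple bond between C-6 and C-7; a fluoro group at C-8.
The name is 8-fluorooct-6-ynoic acid.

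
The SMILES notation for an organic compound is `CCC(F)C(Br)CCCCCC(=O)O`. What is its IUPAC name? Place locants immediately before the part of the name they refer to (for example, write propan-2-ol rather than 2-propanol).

Counting along the main chain through the –COOH group gives 10 carbons: the parent is decane.
The highest-priority functional group is a carboxylic acid (terminal –COOH), so the name ends in -oic acid.
Choose the numbering such that the carboxylic acid carbon is C-1 by definition.
This places a bromo group at C-7; a fluoro group at C-8.
The substituents are ordered alphabetically, ignoring any di-/tri- multipliers.
Assembling the pieces gives 7-bromo-8-fluorodecanoic acid.

7-bromo-8-fluorodecanoic acid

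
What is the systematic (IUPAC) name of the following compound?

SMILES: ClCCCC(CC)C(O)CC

7-chloro-4-ethylheptan-3-ol

The longest carbon chain that includes the –OH group has 7 carbons, so the parent hydride is heptane.
An alcohol (–OH) is the principal characteristic group, giving the suffix -ol.
Number the chain so that numbering from this end puts the hydroxyl group at C-3 rather than C-5.
That gives the hydroxyl at C-3; a chloro group at C-7; an ethyl group at C-4.
The substituents are ordered alphabetically, ignoring any di-/tri- multipliers.
Putting it together: 7-chloro-4-ethylheptan-3-ol.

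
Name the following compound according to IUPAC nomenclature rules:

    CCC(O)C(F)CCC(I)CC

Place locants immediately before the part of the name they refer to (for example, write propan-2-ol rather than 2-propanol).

The longest chain bearing the –OH group is 9 carbons long (nonane).
An alcohol (–OH) is the principal characteristic group, giving the suffix -ol.
The numbering direction is chosen so that numbering from this end puts the hydroxyl group at C-3 rather than C-7.
This places the hydroxyl at C-3; a fluoro group at C-4; an iodo group at C-7.
Substituent prefixes are cited in alphabetical order (multiplying prefixes like di-/tri- are ignored for ordering).
Assembling the pieces gives 4-fluoro-7-iodononan-3-ol.

4-fluoro-7-iodononan-3-ol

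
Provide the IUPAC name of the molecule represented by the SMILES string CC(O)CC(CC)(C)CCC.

Counting along the main chain through the –OH group gives 7 carbons: the parent is heptane.
The highest-priority functional group is an alcohol (–OH), so the name ends in -ol.
Choose the numbering such that numbering from this end puts the hydroxyl group at C-2 rather than C-6.
That gives the hydroxyl at C-2; an ethyl group at C-4; a methyl group at C-4.
Prefixes are listed alphabetically: ethyl, methyl.
Putting it together: 4-ethyl-4-methylheptan-2-ol.

4-ethyl-4-methylheptan-2-ol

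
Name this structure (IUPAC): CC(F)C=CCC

The longest carbon chain that includes the multiple bond has 6 carbons, so the parent hydride is hexane.
A C=C double bond in the chain gives the infix -ene-.
The numbering direction is chosen so that the substituent locant set {2} is lower than {5} at the first point of difference.
That gives the double bond between C-3 and C-4; a fluoro group at C-2.
Putting it together: 2-fluorohex-3-ene.

2-fluorohex-3-ene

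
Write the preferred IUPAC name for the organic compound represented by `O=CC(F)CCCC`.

2-fluorohexanal

The longest carbon chain that includes the –CHO group has 6 carbons, so the parent hydride is hexane.
The principal characteristic group is an aldehyde (terminal –CHO), named with the suffix -al.
The numbering direction is chosen so that the aldehyde carbon is C-1 by definition.
With this numbering: a fluoro group at C-2.
The name is 2-fluorohexanal.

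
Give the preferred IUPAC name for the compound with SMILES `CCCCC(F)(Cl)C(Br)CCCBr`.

1,4-dibromo-5-chloro-5-fluorononane

The longest continuous carbon chain has 9 atoms, so the parent hydride is nonane.
Choose the numbering such that the substituent locant set {1,4,5,5} is lower than {5,5,6,9} at the first point of difference.
With this numbering: bromo groups at C-1 and C-4; a chloro group at C-5; a fluoro group at C-5.
The substituents are ordered alphabetically, ignoring any di-/tri- multipliers.
Putting it together: 1,4-dibromo-5-chloro-5-fluorononane.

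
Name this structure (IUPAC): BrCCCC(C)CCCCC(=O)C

10-bromo-7-methyldecan-2-one

Counting along the main chain through the carbonyl gives 10 carbons: the parent is decane.
The highest-priority functional group is a ketone (C=O on an internal carbon), so the name ends in -one.
The numbering direction is chosen so that numbering from this end puts the carbonyl group at C-2 rather than C-9.
With this numbering: the carbonyl at C-2; a bromo group at C-10; a methyl group at C-7.
The substituents are ordered alphabetically, ignoring any di-/tri- multipliers.
Assembling the pieces gives 10-bromo-7-methyldecan-2-one.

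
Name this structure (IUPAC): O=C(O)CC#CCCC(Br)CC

7-bromonon-3-ynoic acid

The longest chain bearing the –COOH group and the multiple bond is 9 carbons long (nonane).
The principal characteristic group is a carboxylic acid (terminal –COOH), named with the suffix -oic acid.
The chain contains a C≡C triple bond, so the unsaturation ending is -yne.
Number the chain so that the carboxylic acid carbon is C-1 by definition.
That gives the triple bond between C-3 and C-4; a bromo group at C-7.
Assembling the pieces gives 7-bromonon-3-ynoic acid.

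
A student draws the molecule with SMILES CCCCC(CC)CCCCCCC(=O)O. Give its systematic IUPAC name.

Counting along the main chain through the –COOH group gives 12 carbons: the parent is dodecane.
The highest-priority functional group is a carboxylic acid (terminal –COOH), so the name ends in -oic acid.
Number the chain so that the carboxylic acid carbon is C-1 by definition.
With this numbering: an ethyl group at C-8.
Assembling the pieces gives 8-ethyldodecanoic acid.

8-ethyldodecanoic acid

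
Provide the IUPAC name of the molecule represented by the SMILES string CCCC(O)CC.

The longest chain bearing the –OH group is 6 carbons long (hexane).
The highest-priority functional group is an alcohol (–OH), so the name ends in -ol.
Choose the numbering such that numbering from this end puts the hydroxyl group at C-3 rather than C-4.
That gives the hydroxyl at C-3.
The name is hexan-3-ol.

hexan-3-ol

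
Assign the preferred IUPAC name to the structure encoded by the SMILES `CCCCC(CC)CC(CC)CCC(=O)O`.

4,6-diethyldecanoic acid

The longest chain bearing the –COOH group is 10 carbons long (decane).
The principal characteristic group is a carboxylic acid (terminal –COOH), named with the suffix -oic acid.
Number the chain so that the carboxylic acid carbon is C-1 by definition.
That gives ethyl groups at C-4 and C-6.
The name is 4,6-diethyldecanoic acid.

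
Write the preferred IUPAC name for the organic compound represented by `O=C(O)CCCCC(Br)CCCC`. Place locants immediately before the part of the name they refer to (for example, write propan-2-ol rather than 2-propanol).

The longest carbon chain that includes the –COOH group has 10 carbons, so the parent hydride is decane.
The principal characteristic group is a carboxylic acid (terminal –COOH), named with the suffix -oic acid.
Choose the numbering such that the carboxylic acid carbon is C-1 by definition.
That gives a bromo group at C-6.
The name is 6-bromodecanoic acid.

6-bromodecanoic acid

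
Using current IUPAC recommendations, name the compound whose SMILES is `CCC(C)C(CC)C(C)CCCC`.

4-ethyl-3,5-dimethylnonane

The longest continuous carbon chain has 9 atoms, so the parent hydride is nonane.
Number the chain so that the substituent locant set {3,4,5} is lower than {5,6,7} at the first point of difference.
That gives an ethyl group at C-4; methyl groups at C-3 and C-5.
Substituent prefixes are cited in alphabetical order (multiplying prefixes like di-/tri- are ignored for ordering).
The name is 4-ethyl-3,5-dimethylnonane.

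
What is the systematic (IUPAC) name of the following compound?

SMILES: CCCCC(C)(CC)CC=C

The longest carbon chain that includes the multiple bond has 8 carbons, so the parent hydride is octane.
A C=C double bond in the chain gives the infix -ene-.
Number the chain so that numbering from this end puts the double bond at C-1 rather than C-7.
That gives the double bond between C-1 and C-2; an ethyl group at C-4; a methyl group at C-4.
The substituents are ordered alphabetically, ignoring any di-/tri- multipliers.
Assembling the pieces gives 4-ethyl-4-methyloct-1-ene.

4-ethyl-4-methyloct-1-ene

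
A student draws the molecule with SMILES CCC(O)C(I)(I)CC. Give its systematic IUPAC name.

4,4-diiodohexan-3-ol

The longest carbon chain that includes the –OH group has 6 carbons, so the parent hydride is hexane.
An alcohol (–OH) is the principal characteristic group, giving the suffix -ol.
The numbering direction is chosen so that numbering from this end puts the hydroxyl group at C-3 rather than C-4.
With this numbering: the hydroxyl at C-3; two iodo groups at C-4.
The name is 4,4-diiodohexan-3-ol.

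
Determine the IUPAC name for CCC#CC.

pent-2-yne

Counting along the main chain through the multiple bond gives 5 carbons: the parent is pentane.
A C≡C triple bond in the chain gives the infix -yne-.
Number the chain so that numbering from this end puts the triple bond at C-2 rather than C-3.
This places the triple bond between C-2 and C-3.
The name is pent-2-yne.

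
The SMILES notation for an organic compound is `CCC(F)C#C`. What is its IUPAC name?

The longest carbon chain that includes the multiple bond has 5 carbons, so the parent hydride is pentane.
There is one C≡C triple bond, indicated by the ending -yne.
Number the chain so that numbering from this end puts the triple bond at C-1 rather than C-4.
With this numbering: the triple bond between C-1 and C-2; a fluoro group at C-3.
The name is 3-fluoropent-1-yne.

3-fluoropent-1-yne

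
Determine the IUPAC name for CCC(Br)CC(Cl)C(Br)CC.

3,6-dibromo-4-chlorooctane

The longest carbon chain is 8 atoms: the parent is octane.
Choose the numbering such that the substituent locant set {3,4,6} is lower than {3,5,6} at the first point of difference.
This places bromo groups at C-3 and C-6; a chloro group at C-4.
The substituents are ordered alphabetically, ignoring any di-/tri- multipliers.
The name is 3,6-dibromo-4-chlorooctane.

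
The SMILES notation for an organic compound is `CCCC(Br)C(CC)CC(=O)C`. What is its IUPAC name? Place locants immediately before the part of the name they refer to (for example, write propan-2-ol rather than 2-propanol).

Counting along the main chain through the carbonyl gives 8 carbons: the parent is octane.
A ketone (C=O on an internal carbon) is the principal characteristic group, giving the suffix -one.
Number the chain so that numbering from this end puts the carbonyl group at C-2 rather than C-7.
This places the carbonyl at C-2; a bromo group at C-5; an ethyl group at C-4.
The substituents are ordered alphabetically, ignoring any di-/tri- multipliers.
Putting it together: 5-bromo-4-ethyloctan-2-one.

5-bromo-4-ethyloctan-2-one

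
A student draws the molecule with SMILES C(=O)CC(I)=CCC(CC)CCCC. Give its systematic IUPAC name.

6-ethyl-3-iododec-3-enal

The longest carbon chain that includes the –CHO group and the multiple bond has 10 carbons, so the parent hydride is decane.
An aldehyde (terminal –CHO) is the principal characteristic group, giving the suffix -al.
A C=C double bond in the chain gives the infix -ene-.
Choose the numbering such that the aldehyde carbon is C-1 by definition.
This places the double bond between C-3 and C-4; an ethyl group at C-6; an iodo group at C-3.
Prefixes are listed alphabetically: ethyl, iodo.
Assembling the pieces gives 6-ethyl-3-iododec-3-enal.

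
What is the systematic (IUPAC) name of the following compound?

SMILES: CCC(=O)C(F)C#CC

Counting along the main chain through the carbonyl and the multiple bond gives 7 carbons: the parent is heptane.
The principal characteristic group is a ketone (C=O on an internal carbon), named with the suffix -one.
There is one C≡C triple bond, indicated by the ending -yne.
Choose the numbering such that numbering from this end puts the carbonyl group at C-3 rather than C-5.
With this numbering: the carbonyl at C-3; the triple bond between C-5 and C-6; a fluoro group at C-4.
Assembling the pieces gives 4-fluorohept-5-yn-3-one.

4-fluorohept-5-yn-3-one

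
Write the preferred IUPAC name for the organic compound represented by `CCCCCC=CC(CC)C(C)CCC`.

5-ethyl-4-methyldodec-6-ene

The longest chain bearing the multiple bond is 12 carbons long (dodecane).
The chain contains a C=C double bond, so the unsaturation ending is -ene.
Number the chain so that the substituent locant set {4,5} is lower than {8,9} at the first point of difference.
That gives the double bond between C-6 and C-7; an ethyl group at C-5; a methyl group at C-4.
The substituents are ordered alphabetically, ignoring any di-/tri- multipliers.
Putting it together: 5-ethyl-4-methyldodec-6-ene.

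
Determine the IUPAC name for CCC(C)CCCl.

The longest carbon chain is 5 atoms: the parent is pentane.
Number the chain so that the substituent locant set {1,3} is lower than {3,5} at the first point of difference.
That gives a chloro group at C-1; a methyl group at C-3.
Substituent prefixes are cited in alphabetical order (multiplying prefixes like di-/tri- are ignored for ordering).
Putting it together: 1-chloro-3-methylpentane.

1-chloro-3-methylpentane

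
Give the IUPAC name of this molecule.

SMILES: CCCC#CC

hex-2-yne

The longest chain bearing the multiple bond is 6 carbons long (hexane).
There is one C≡C triple bond, indicated by the ending -yne.
The numbering direction is chosen so that numbering from this end puts the triple bond at C-2 rather than C-4.
With this numbering: the triple bond between C-2 and C-3.
The name is hex-2-yne.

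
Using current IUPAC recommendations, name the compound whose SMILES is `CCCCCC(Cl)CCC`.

The longest continuous carbon chain has 9 atoms, so the parent hydride is nonane.
Choose the numbering such that the substituent locant set {4} is lower than {6} at the first point of difference.
This places a chloro group at C-4.
The name is 4-chlorononane.

4-chlorononane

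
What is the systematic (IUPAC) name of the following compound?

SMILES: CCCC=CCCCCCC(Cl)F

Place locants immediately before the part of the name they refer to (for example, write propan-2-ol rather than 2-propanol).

The longest chain bearing the multiple bond is 11 carbons long (undecane).
A C=C double bond in the chain gives the infix -ene-.
Number the chain so that numbering from this end puts the double bond at C-4 rather than C-7.
That gives the double bond between C-4 and C-5; a chloro group at C-11; a fluoro group at C-11.
The substituents are ordered alphabetically, ignoring any di-/tri- multipliers.
Putting it together: 11-chloro-11-fluoroundec-4-ene.

11-chloro-11-fluoroundec-4-ene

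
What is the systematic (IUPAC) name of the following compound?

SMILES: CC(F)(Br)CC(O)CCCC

2-bromo-2-fluorooctan-4-ol

Counting along the main chain through the –OH group gives 8 carbons: the parent is octane.
An alcohol (–OH) is the principal characteristic group, giving the suffix -ol.
Choose the numbering such that numbering from this end puts the hydroxyl group at C-4 rather than C-5.
That gives the hydroxyl at C-4; a bromo group at C-2; a fluoro group at C-2.
The substituents are ordered alphabetically, ignoring any di-/tri- multipliers.
Putting it together: 2-bromo-2-fluorooctan-4-ol.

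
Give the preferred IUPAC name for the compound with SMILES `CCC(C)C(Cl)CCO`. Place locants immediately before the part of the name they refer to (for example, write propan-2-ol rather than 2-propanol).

3-chloro-4-methylhexan-1-ol

The longest chain bearing the –OH group is 6 carbons long (hexane).
An alcohol (–OH) is the principal characteristic group, giving the suffix -ol.
The numbering direction is chosen so that numbering from this end puts the hydroxyl group at C-1 rather than C-6.
That gives the hydroxyl at C-1; a chloro group at C-3; a methyl group at C-4.
Substituent prefixes are cited in alphabetical order (multiplying prefixes like di-/tri- are ignored for ordering).
The name is 3-chloro-4-methylhexan-1-ol.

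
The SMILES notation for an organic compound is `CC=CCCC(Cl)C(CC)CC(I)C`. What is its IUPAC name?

The longest carbon chain that includes the multiple bond has 10 carbons, so the parent hydride is decane.
There is one C=C double bond, indicated by the ending -ene.
Choose the numbering such that numbering from this end puts the double bond at C-2 rather than C-8.
That gives the double bond between C-2 and C-3; a chloro group at C-6; an ethyl group at C-7; an iodo group at C-9.
The substituents are ordered alphabetically, ignoring any di-/tri- multipliers.
The name is 6-chloro-7-ethyl-9-iododec-2-ene.

6-chloro-7-ethyl-9-iododec-2-ene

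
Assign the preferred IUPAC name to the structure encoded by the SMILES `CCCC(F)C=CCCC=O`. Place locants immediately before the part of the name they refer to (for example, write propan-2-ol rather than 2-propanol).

6-fluoronon-4-enal

Counting along the main chain through the –CHO group and the multiple bond gives 9 carbons: the parent is nonane.
An aldehyde (terminal –CHO) is the principal characteristic group, giving the suffix -al.
A C=C double bond in the chain gives the infix -ene-.
Number the chain so that the aldehyde carbon is C-1 by definition.
With this numbering: the double bond between C-4 and C-5; a fluoro group at C-6.
Putting it together: 6-fluoronon-4-enal.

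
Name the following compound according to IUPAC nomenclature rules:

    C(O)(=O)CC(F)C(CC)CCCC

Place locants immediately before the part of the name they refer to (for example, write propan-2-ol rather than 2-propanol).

The longest chain bearing the –COOH group is 8 carbons long (octane).
The principal characteristic group is a carboxylic acid (terminal –COOH), named with the suffix -oic acid.
The numbering direction is chosen so that the carboxylic acid carbon is C-1 by definition.
That gives an ethyl group at C-4; a fluoro group at C-3.
Prefixes are listed alphabetically: ethyl, fluoro.
Assembling the pieces gives 4-ethyl-3-fluorooctanoic acid.

4-ethyl-3-fluorooctanoic acid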